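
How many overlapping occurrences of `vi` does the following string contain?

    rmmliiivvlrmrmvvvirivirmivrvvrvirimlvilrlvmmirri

Sliding a length-2 window over the 48 characters (47 positions):
  position 17–18: vi
  position 21–22: vi
  position 31–32: vi
  position 37–38: vi

4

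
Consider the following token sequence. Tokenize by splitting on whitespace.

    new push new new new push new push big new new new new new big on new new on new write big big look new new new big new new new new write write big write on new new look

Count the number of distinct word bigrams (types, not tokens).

18

40 tokens → 39 bigram windows in total.
Repeated bigrams (each contributes count−1 duplicates):
  new new: 13
  new push: 3
  on new: 3
  big new: 2
  new big: 2
  new write: 2
  push new: 2
  write big: 2
21 duplicate windows → 39 − 21 = 18 distinct.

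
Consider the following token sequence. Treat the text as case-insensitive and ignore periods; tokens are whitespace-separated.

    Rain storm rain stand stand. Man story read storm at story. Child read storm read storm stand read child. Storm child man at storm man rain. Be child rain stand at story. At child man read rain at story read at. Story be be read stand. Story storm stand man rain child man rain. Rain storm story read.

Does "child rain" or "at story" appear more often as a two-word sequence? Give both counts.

"child rain": 1 occurrence
"at story": 4 occurrences

"at story" (4 vs 1)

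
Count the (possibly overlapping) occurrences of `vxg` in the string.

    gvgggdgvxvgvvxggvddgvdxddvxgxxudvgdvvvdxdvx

Sliding a length-3 window over the 43 characters (41 positions):
  position 13–15: vxg
  position 26–28: vxg

2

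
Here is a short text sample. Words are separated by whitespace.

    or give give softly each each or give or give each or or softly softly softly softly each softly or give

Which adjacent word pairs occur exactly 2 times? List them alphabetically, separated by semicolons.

each or; softly each

Bigram counts meeting the condition (exactly 2 times):
  each or: 2
  softly each: 2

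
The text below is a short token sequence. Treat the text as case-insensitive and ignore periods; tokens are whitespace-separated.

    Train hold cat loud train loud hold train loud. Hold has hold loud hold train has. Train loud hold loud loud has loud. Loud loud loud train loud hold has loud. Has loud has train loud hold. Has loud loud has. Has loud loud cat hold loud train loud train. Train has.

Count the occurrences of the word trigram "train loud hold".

5

Scanning the 50 overlapping trigram windows for "train loud hold":
  position 5–7: train loud hold
  position 8–10: train loud hold
  position 17–19: train loud hold
  position 27–29: train loud hold
  position 35–37: train loud hold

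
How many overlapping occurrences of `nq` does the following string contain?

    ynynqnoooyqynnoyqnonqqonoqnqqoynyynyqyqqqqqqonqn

4

Sliding a length-2 window over the 48 characters (47 positions):
  position 4–5: nq
  position 20–21: nq
  position 27–28: nq
  position 46–47: nq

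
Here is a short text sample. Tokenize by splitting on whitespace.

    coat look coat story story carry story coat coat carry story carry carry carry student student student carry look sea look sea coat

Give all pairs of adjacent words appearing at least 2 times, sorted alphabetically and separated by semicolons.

Bigram counts meeting the condition (at least 2 times):
  carry carry: 2
  carry story: 2
  look sea: 2
  story carry: 2
  student student: 2

carry carry; carry story; look sea; story carry; student student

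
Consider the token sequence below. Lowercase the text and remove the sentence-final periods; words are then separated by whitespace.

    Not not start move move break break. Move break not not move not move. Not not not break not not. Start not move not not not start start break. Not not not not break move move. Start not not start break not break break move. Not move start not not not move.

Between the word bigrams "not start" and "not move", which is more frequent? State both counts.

"not start": 4 occurrences
"not move": 5 occurrences

"not move" (5 vs 4)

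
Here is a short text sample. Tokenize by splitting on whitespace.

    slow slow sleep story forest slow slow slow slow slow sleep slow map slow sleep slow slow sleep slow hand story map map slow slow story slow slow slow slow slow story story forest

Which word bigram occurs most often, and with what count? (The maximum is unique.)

"slow slow", 11 times

Bigram frequencies (highest first):
  slow slow: 11
  slow sleep: 4
  sleep slow: 3
  story forest: 2
  map slow: 2
  slow story: 2
  … (9 more, each ≤ 1)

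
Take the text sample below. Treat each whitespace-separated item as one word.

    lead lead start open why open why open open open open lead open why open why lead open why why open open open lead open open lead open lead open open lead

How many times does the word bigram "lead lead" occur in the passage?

Scanning the 31 overlapping bigram windows for "lead lead":
  position 1–2: lead lead

1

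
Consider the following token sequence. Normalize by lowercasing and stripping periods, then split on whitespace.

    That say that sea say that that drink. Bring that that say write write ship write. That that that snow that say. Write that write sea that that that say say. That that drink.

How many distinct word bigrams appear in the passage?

34 tokens → 33 bigram windows in total.
Repeated bigrams (each contributes count−1 duplicates):
  that that: 7
  that say: 4
  say that: 3
  say write: 2
  that drink: 2
  write that: 2
14 duplicate windows → 33 − 14 = 19 distinct.

19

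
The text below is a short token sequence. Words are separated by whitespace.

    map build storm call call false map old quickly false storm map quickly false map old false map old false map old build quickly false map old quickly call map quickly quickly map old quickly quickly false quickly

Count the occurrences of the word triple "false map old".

Scanning the 36 overlapping trigram windows for "false map old":
  position 6–8: false map old
  position 14–16: false map old
  position 17–19: false map old
  position 20–22: false map old
  position 25–27: false map old

5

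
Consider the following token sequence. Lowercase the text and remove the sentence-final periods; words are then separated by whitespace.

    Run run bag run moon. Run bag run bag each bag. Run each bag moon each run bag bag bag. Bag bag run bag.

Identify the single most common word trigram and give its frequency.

"bag bag bag", 3 times

Trigram frequencies (highest first):
  bag bag bag: 3
  run bag run: 2
  bag run bag: 2
  run run bag: 1
  bag run moon: 1
  run moon run: 1
  … (12 more, each ≤ 1)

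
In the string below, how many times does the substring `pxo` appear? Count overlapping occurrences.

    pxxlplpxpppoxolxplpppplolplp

Sliding a length-3 window over the 28 characters (26 positions):
  (no match at any position)

0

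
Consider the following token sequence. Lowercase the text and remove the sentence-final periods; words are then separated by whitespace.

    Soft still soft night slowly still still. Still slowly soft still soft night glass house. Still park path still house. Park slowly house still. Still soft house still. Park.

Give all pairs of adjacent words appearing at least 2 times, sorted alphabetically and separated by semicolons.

Bigram counts meeting the condition (at least 2 times):
  house still: 3
  soft night: 2
  soft still: 2
  still park: 2
  still soft: 3
  still still: 3

house still; soft night; soft still; still park; still soft; still still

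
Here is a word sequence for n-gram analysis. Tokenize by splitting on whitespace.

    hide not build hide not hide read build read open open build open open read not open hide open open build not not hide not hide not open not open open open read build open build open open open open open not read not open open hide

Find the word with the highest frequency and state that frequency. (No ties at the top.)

"open", 19 times

Unigram frequencies (highest first):
  open: 19
  not: 10
  hide: 7
  build: 6
  read: 5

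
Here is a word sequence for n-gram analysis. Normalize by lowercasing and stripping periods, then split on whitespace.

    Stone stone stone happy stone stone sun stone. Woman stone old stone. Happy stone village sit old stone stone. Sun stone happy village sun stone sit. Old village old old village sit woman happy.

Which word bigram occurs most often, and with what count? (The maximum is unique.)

Bigram frequencies (highest first):
  stone stone: 4
  stone happy: 3
  sun stone: 3
  happy stone: 2
  stone sun: 2
  old stone: 2
  … (14 more, each ≤ 2)

"stone stone", 4 times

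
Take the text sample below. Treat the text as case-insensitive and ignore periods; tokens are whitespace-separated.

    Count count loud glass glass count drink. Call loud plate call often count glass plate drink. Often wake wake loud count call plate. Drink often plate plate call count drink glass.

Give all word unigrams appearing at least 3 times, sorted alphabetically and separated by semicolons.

call; count; drink; glass; loud; often; plate

Unigram counts meeting the condition (at least 3 times):
  call: 4
  count: 6
  drink: 4
  glass: 4
  loud: 3
  often: 3
  plate: 5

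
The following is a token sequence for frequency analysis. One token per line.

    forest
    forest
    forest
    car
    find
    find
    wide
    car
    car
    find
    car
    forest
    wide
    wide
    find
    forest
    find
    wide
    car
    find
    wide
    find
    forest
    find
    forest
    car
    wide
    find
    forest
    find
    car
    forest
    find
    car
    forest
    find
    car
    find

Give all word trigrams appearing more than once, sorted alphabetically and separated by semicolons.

car forest find; find car forest; find forest find; find wide car; forest find car; wide find forest

Trigram counts meeting the condition (more than once):
  car forest find: 2
  find car forest: 3
  find forest find: 3
  find wide car: 2
  forest find car: 3
  wide find forest: 3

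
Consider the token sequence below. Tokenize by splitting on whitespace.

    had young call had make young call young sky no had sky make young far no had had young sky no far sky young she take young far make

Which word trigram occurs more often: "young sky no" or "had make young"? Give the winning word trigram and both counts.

"young sky no": 2 occurrences
"had make young": 1 occurrence

"young sky no" (2 vs 1)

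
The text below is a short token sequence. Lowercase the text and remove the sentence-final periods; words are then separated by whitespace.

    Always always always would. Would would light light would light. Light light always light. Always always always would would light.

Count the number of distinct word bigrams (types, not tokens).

8

20 tokens → 19 bigram windows in total.
Repeated bigrams (each contributes count−1 duplicates):
  always always: 4
  light light: 3
  would light: 3
  would would: 3
  always would: 2
  light always: 2
11 duplicate windows → 19 − 11 = 8 distinct.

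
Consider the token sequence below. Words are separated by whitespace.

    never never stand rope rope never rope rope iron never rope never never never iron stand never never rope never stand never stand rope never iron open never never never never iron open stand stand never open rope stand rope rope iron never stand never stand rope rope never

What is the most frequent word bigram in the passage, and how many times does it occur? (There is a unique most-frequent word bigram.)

"never never", 7 times

Bigram frequencies (highest first):
  never never: 7
  never stand: 5
  rope never: 5
  stand rope: 4
  rope rope: 4
  stand never: 4
  … (12 more, each ≤ 3)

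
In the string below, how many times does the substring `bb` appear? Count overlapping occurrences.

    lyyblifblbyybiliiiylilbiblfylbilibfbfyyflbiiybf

0

Sliding a length-2 window over the 47 characters (46 positions):
  (no match at any position)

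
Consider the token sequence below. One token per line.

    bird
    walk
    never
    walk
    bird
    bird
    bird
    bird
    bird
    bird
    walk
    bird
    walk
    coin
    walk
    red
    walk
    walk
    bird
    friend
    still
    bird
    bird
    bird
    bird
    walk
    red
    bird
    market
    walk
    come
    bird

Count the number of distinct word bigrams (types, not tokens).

32 tokens → 31 bigram windows in total.
Repeated bigrams (each contributes count−1 duplicates):
  bird bird: 8
  bird walk: 4
  walk bird: 3
  walk red: 2
13 duplicate windows → 31 − 13 = 18 distinct.

18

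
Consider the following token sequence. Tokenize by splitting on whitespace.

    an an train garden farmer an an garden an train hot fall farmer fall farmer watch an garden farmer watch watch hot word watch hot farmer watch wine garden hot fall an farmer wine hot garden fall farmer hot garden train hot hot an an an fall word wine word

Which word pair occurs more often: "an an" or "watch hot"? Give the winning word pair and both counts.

"an an" (4 vs 2)

"an an": 4 occurrences
"watch hot": 2 occurrences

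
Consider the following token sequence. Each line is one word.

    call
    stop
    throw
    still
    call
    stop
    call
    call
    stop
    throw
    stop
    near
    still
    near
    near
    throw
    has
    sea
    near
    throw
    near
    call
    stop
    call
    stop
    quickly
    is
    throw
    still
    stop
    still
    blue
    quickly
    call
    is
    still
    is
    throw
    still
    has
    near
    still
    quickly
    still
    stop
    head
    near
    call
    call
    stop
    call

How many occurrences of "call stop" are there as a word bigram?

Scanning the 50 overlapping bigram windows for "call stop":
  position 1–2: call stop
  position 5–6: call stop
  position 8–9: call stop
  position 22–23: call stop
  position 24–25: call stop
  position 49–50: call stop

6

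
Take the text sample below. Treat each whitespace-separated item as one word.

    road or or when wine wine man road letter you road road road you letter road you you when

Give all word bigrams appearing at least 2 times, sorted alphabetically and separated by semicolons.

Bigram counts meeting the condition (at least 2 times):
  road road: 2
  road you: 2

road road; road you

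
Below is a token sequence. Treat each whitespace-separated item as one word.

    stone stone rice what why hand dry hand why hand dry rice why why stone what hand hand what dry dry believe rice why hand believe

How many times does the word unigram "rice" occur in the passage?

Scanning the 26 tokens for "rice":
  position 3: rice
  position 12: rice
  position 23: rice

3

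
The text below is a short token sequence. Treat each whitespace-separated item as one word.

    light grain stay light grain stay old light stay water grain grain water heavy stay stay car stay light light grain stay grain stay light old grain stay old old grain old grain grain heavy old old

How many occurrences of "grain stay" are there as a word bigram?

5

Scanning the 36 overlapping bigram windows for "grain stay":
  position 2–3: grain stay
  position 5–6: grain stay
  position 21–22: grain stay
  position 23–24: grain stay
  position 27–28: grain stay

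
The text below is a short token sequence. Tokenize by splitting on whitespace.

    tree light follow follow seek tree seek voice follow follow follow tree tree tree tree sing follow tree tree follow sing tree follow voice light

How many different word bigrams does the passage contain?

25 tokens → 24 bigram windows in total.
Repeated bigrams (each contributes count−1 duplicates):
  tree tree: 4
  follow follow: 3
  follow tree: 2
  tree follow: 2
7 duplicate windows → 24 − 7 = 17 distinct.

17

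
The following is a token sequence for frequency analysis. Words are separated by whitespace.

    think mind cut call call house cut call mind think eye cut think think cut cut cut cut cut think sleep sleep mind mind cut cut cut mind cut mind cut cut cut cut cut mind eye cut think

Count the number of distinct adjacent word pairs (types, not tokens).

20

39 tokens → 38 bigram windows in total.
Repeated bigrams (each contributes count−1 duplicates):
  cut cut: 10
  mind cut: 4
  cut mind: 3
  cut think: 3
  cut call: 2
  eye cut: 2
18 duplicate windows → 38 − 18 = 20 distinct.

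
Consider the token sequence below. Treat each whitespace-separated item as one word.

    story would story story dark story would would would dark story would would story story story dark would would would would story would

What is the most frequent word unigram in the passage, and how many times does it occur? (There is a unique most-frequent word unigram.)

"would", 11 times

Unigram frequencies (highest first):
  would: 11
  story: 9
  dark: 3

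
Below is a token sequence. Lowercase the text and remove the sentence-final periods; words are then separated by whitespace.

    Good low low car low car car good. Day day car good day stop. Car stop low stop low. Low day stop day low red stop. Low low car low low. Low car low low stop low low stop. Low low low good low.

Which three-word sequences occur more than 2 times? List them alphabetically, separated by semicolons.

low car low; low low car; low stop low; stop low low

Trigram counts meeting the condition (more than 2 times):
  low car low: 3
  low low car: 3
  low stop low: 3
  stop low low: 4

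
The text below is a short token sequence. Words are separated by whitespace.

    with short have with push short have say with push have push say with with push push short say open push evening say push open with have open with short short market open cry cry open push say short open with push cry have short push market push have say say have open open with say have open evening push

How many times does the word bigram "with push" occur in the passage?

Scanning the 59 overlapping bigram windows for "with push":
  position 4–5: with push
  position 9–10: with push
  position 15–16: with push
  position 41–42: with push

4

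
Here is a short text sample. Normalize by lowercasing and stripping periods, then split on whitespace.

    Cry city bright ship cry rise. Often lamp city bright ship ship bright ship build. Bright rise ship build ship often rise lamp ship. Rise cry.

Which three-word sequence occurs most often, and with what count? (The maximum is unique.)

"city bright ship", 2 times

Trigram frequencies (highest first):
  city bright ship: 2
  cry city bright: 1
  bright ship cry: 1
  ship cry rise: 1
  cry rise often: 1
  rise often lamp: 1
  … (17 more, each ≤ 1)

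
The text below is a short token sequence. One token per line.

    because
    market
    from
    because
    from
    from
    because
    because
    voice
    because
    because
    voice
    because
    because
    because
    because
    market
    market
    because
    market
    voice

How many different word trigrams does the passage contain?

21 tokens → 19 trigram windows in total.
Repeated trigrams (each contributes count−1 duplicates):
  because because because: 2
  because because voice: 2
  because voice because: 2
  voice because because: 2
4 duplicate windows → 19 − 4 = 15 distinct.

15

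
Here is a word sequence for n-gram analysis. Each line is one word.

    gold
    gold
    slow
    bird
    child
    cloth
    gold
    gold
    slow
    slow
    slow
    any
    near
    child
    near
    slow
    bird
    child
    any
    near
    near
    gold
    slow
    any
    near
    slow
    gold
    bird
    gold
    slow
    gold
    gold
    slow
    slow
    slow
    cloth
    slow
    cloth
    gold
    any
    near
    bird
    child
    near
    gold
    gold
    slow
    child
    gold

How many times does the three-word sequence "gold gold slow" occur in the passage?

4

Scanning the 47 overlapping trigram windows for "gold gold slow":
  position 1–3: gold gold slow
  position 7–9: gold gold slow
  position 31–33: gold gold slow
  position 45–47: gold gold slow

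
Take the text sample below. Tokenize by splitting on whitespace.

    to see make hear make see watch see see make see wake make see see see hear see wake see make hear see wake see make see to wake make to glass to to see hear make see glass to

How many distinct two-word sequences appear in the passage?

20

40 tokens → 39 bigram windows in total.
Repeated bigrams (each contributes count−1 duplicates):
  make see: 5
  see make: 4
  see see: 3
  see wake: 3
  glass to: 2
  hear make: 2
  hear see: 2
  make hear: 2
  … (4 more repeated)
19 duplicate windows → 39 − 19 = 20 distinct.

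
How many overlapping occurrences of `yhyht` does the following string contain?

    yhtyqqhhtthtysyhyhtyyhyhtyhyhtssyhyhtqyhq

4

Sliding a length-5 window over the 41 characters (37 positions):
  position 15–19: yhyht
  position 21–25: yhyht
  position 26–30: yhyht
  position 33–37: yhyht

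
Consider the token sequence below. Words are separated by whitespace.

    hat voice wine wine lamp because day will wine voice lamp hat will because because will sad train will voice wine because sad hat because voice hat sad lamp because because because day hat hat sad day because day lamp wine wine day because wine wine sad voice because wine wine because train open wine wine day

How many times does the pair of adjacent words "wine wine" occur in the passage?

5

Scanning the 56 overlapping bigram windows for "wine wine":
  position 3–4: wine wine
  position 41–42: wine wine
  position 45–46: wine wine
  position 50–51: wine wine
  position 55–56: wine wine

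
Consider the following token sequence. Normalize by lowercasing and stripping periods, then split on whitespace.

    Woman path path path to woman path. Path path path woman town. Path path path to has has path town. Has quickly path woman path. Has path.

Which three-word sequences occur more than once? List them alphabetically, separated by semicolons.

path path path; path path to; woman path path

Trigram counts meeting the condition (more than once):
  path path path: 4
  path path to: 2
  woman path path: 2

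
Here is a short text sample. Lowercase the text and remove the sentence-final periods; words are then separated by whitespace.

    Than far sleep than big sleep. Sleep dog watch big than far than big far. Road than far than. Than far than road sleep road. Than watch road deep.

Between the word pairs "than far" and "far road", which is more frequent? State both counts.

"than far": 4 occurrences
"far road": 1 occurrence

"than far" (4 vs 1)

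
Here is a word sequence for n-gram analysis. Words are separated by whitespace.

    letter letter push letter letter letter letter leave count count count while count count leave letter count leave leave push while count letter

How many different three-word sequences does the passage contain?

20

23 tokens → 21 trigram windows in total.
Repeated trigrams (each contributes count−1 duplicates):
  letter letter letter: 2
1 duplicate windows → 21 − 1 = 20 distinct.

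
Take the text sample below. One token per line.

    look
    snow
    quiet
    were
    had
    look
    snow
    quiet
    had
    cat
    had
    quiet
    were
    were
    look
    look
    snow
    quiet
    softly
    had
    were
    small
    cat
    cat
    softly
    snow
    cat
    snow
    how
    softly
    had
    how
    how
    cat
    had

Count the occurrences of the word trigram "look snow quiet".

Scanning the 33 overlapping trigram windows for "look snow quiet":
  position 1–3: look snow quiet
  position 6–8: look snow quiet
  position 16–18: look snow quiet

3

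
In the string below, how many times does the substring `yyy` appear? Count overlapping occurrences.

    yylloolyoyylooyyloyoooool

Sliding a length-3 window over the 25 characters (23 positions):
  (no match at any position)

0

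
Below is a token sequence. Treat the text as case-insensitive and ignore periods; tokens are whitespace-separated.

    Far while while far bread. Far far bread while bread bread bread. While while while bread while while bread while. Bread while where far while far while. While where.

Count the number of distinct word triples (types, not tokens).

29 tokens → 27 trigram windows in total.
Repeated trigrams (each contributes count−1 duplicates):
  while bread while: 3
  bread while bread: 2
  bread while while: 2
  far while while: 2
  while while bread: 2
6 duplicate windows → 27 − 6 = 21 distinct.

21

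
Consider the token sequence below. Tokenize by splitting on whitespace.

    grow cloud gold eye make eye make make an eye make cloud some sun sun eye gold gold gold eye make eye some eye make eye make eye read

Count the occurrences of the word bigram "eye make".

Scanning the 28 overlapping bigram windows for "eye make":
  position 4–5: eye make
  position 6–7: eye make
  position 10–11: eye make
  position 20–21: eye make
  position 24–25: eye make
  position 26–27: eye make

6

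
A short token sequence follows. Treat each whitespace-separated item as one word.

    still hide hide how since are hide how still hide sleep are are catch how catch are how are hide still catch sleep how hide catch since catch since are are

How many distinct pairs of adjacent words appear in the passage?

24

31 tokens → 30 bigram windows in total.
Repeated bigrams (each contributes count−1 duplicates):
  are are: 2
  are hide: 2
  catch since: 2
  hide how: 2
  since are: 2
  still hide: 2
6 duplicate windows → 30 − 6 = 24 distinct.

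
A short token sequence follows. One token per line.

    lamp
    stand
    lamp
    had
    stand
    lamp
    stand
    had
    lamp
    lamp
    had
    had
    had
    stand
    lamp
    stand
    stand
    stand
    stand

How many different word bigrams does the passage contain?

19 tokens → 18 bigram windows in total.
Repeated bigrams (each contributes count−1 duplicates):
  lamp stand: 3
  stand lamp: 3
  stand stand: 3
  had had: 2
  had stand: 2
  lamp had: 2
9 duplicate windows → 18 − 9 = 9 distinct.

9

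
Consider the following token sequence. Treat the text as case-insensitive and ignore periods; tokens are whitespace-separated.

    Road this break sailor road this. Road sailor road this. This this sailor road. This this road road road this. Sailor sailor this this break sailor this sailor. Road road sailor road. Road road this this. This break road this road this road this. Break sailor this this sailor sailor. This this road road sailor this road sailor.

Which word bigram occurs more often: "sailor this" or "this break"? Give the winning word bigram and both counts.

"sailor this" (5 vs 4)

"sailor this": 5 occurrences
"this break": 4 occurrences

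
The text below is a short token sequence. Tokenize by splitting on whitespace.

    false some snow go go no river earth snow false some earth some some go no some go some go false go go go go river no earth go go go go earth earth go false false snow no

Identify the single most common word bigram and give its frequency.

Bigram frequencies (highest first):
  go go: 7
  some go: 3
  false some: 2
  go no: 2
  go false: 2
  earth go: 2
  … (20 more, each ≤ 1)

"go go", 7 times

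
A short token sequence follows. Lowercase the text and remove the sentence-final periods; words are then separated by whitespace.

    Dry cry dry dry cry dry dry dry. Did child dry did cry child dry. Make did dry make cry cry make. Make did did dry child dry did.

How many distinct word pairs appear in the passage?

17

29 tokens → 28 bigram windows in total.
Repeated bigrams (each contributes count−1 duplicates):
  child dry: 3
  dry did: 3
  dry dry: 3
  cry dry: 2
  did dry: 2
  dry cry: 2
  dry make: 2
  make did: 2
11 duplicate windows → 28 − 11 = 17 distinct.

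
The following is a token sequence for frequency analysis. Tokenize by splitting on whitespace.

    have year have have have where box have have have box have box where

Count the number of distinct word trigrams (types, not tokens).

11

14 tokens → 12 trigram windows in total.
Repeated trigrams (each contributes count−1 duplicates):
  have have have: 2
1 duplicate windows → 12 − 1 = 11 distinct.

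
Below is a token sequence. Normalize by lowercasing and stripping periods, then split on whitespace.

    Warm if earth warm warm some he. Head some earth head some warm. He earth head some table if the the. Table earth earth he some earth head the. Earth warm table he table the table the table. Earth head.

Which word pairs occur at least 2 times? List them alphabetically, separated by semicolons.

Bigram counts meeting the condition (at least 2 times):
  earth head: 4
  earth warm: 2
  head some: 3
  some earth: 2
  table earth: 2
  table the: 2
  the table: 3

earth head; earth warm; head some; some earth; table earth; table the; the table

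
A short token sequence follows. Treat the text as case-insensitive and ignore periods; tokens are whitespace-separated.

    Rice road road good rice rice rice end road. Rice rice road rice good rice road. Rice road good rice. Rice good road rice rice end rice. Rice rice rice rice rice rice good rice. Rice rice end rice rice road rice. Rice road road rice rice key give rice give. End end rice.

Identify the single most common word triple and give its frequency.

Trigram frequencies (highest first):
  rice rice rice: 7
  road rice rice: 4
  good rice rice: 3
  rice rice end: 3
  rice rice road: 3
  rice road rice: 3
  … (23 more, each ≤ 2)

"rice rice rice", 7 times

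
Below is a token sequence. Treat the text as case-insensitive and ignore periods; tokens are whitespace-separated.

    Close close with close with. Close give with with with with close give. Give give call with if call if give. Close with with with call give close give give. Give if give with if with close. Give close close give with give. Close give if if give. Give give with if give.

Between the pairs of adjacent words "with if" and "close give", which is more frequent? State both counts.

"with if": 3 occurrences
"close give": 6 occurrences

"close give" (6 vs 3)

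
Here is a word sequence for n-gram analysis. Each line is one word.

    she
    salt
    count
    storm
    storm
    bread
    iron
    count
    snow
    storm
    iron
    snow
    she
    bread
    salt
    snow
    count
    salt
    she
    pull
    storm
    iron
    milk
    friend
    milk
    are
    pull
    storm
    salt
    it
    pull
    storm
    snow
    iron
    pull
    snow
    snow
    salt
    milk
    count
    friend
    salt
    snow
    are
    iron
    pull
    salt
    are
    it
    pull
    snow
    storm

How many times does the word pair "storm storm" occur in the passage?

1

Scanning the 51 overlapping bigram windows for "storm storm":
  position 4–5: storm storm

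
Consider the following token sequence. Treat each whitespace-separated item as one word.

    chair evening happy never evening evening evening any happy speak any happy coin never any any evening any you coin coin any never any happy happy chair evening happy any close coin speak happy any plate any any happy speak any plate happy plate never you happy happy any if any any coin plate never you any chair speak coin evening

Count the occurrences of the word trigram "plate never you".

Scanning the 59 overlapping trigram windows for "plate never you":
  position 44–46: plate never you
  position 54–56: plate never you

2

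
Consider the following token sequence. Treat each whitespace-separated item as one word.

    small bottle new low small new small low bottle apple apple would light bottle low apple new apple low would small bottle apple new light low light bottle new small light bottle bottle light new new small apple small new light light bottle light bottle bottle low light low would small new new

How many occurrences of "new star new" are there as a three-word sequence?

Scanning the 51 overlapping trigram windows for "new star new":
  (none found)

0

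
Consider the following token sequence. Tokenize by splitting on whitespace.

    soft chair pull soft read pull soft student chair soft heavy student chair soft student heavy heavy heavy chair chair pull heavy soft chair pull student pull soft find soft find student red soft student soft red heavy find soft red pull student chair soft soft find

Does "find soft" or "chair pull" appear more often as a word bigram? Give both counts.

"find soft": 2 occurrences
"chair pull": 3 occurrences

"chair pull" (3 vs 2)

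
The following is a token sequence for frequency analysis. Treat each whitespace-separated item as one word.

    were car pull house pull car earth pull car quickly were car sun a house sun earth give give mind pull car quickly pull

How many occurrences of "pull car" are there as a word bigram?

3

Scanning the 23 overlapping bigram windows for "pull car":
  position 5–6: pull car
  position 8–9: pull car
  position 21–22: pull car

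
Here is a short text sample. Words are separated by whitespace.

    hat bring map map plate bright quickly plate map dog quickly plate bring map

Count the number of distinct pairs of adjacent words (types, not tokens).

11

14 tokens → 13 bigram windows in total.
Repeated bigrams (each contributes count−1 duplicates):
  bring map: 2
  quickly plate: 2
2 duplicate windows → 13 − 2 = 11 distinct.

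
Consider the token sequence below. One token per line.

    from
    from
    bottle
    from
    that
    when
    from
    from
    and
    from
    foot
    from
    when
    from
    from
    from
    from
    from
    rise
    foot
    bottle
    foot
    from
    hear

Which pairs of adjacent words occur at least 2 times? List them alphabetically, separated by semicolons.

Bigram counts meeting the condition (at least 2 times):
  foot from: 2
  from from: 6
  when from: 2

foot from; from from; when from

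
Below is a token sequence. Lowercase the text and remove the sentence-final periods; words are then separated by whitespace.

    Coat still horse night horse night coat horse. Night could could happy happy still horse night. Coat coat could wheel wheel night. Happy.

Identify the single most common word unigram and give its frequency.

"night", 5 times

Unigram frequencies (highest first):
  night: 5
  coat: 4
  horse: 4
  could: 3
  happy: 3
  still: 2
  … (1 more, each ≤ 2)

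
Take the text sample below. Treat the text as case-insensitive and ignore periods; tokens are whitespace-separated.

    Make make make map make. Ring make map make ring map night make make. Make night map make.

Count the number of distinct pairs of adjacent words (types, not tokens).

18 tokens → 17 bigram windows in total.
Repeated bigrams (each contributes count−1 duplicates):
  make make: 4
  map make: 3
  make map: 2
  make ring: 2
7 duplicate windows → 17 − 7 = 10 distinct.

10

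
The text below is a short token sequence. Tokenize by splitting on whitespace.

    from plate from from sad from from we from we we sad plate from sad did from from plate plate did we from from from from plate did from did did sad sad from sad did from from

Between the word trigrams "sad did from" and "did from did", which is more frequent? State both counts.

"sad did from" (2 vs 1)

"sad did from": 2 occurrences
"did from did": 1 occurrence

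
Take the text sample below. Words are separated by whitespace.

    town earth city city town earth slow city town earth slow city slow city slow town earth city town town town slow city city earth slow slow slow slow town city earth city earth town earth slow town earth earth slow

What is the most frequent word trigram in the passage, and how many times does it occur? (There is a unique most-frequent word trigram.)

"town earth slow", 3 times

Trigram frequencies (highest first):
  town earth slow: 3
  town earth city: 2
  city town earth: 2
  earth slow city: 2
  slow city slow: 2
  slow town earth: 2
  … (25 more, each ≤ 2)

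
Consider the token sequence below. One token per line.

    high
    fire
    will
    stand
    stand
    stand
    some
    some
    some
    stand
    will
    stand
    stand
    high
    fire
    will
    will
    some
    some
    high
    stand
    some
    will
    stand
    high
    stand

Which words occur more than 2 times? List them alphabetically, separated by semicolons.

Unigram counts meeting the condition (more than 2 times):
  high: 4
  some: 6
  stand: 9
  will: 5

high; some; stand; will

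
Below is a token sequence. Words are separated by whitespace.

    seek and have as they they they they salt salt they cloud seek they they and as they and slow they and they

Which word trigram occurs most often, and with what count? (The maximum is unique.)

Trigram frequencies (highest first):
  they they they: 2
  seek and have: 1
  and have as: 1
  have as they: 1
  as they they: 1
  they they salt: 1
  … (14 more, each ≤ 1)

"they they they", 2 times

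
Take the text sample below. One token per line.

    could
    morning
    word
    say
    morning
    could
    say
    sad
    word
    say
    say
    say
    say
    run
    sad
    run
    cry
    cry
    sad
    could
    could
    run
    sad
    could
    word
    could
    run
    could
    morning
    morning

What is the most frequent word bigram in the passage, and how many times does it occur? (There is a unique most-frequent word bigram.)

"say say", 3 times

Bigram frequencies (highest first):
  say say: 3
  could morning: 2
  word say: 2
  run sad: 2
  sad could: 2
  could run: 2
  … (16 more, each ≤ 1)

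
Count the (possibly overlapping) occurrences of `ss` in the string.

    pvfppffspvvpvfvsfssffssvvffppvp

Sliding a length-2 window over the 31 characters (30 positions):
  position 18–19: ss
  position 22–23: ss

2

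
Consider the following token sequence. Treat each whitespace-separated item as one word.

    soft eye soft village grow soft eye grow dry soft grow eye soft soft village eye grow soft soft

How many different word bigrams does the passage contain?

12

19 tokens → 18 bigram windows in total.
Repeated bigrams (each contributes count−1 duplicates):
  eye grow: 2
  eye soft: 2
  grow soft: 2
  soft eye: 2
  soft soft: 2
  soft village: 2
6 duplicate windows → 18 − 6 = 12 distinct.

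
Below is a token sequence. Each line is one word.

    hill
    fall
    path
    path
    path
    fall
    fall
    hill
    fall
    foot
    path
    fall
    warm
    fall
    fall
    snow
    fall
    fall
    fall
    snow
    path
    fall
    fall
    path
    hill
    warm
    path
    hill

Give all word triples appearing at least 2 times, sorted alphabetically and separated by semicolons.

Trigram counts meeting the condition (at least 2 times):
  fall fall snow: 2
  path fall fall: 2

fall fall snow; path fall fall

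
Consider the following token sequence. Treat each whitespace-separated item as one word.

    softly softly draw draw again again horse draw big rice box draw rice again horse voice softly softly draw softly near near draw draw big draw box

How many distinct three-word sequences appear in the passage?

24

27 tokens → 25 trigram windows in total.
Repeated trigrams (each contributes count−1 duplicates):
  softly softly draw: 2
1 duplicate windows → 25 − 1 = 24 distinct.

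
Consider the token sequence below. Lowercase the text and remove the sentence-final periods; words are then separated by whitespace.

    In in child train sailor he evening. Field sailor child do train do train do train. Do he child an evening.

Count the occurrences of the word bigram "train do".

3

Scanning the 20 overlapping bigram windows for "train do":
  position 12–13: train do
  position 14–15: train do
  position 16–17: train do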